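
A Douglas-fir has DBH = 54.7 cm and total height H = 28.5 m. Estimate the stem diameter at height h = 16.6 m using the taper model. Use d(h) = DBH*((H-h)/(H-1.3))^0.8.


Taper: d(h) = DBH * ((H - h) / (H - 1.3))^0.8
Numerator = H - h = 28.5 - 16.6 = 11.9 m
Denominator = H - 1.3 = 28.5 - 1.3 = 27.2 m
Ratio = 11.9 / 27.2 = 0.4375
d = 54.7 * 0.4375^0.8 = 28.2 cm

28.2


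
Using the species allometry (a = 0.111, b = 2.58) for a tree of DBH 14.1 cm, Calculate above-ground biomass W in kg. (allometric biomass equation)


Formula: W = a * DBH^b  (allometric power law)
DBH^b = 14.1^2.58 = 922.5402
W = 0.111 * 922.5402 = 102.4 kg

102.4


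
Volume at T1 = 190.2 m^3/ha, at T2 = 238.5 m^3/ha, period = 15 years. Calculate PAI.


Formula: PAI = (V_T2 - V_T1) / (T2 - T1)
Volume increment = 238.5 - 190.2 = 48.3 m^3/ha
PAI = 48.3 / 15 = 3.22 m^3/ha/year

3.22


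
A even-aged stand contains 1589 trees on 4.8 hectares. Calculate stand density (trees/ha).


Formula: Stand Density = N_trees / Area_ha
Density = 1589 trees / 4.8 ha
Density = 331 trees/ha

331


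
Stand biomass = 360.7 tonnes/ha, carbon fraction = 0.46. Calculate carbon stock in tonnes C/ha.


Formula: Carbon Stock = Biomass * Carbon Fraction
C = 360.7 t/ha * 0.46
C = 165.9 t C/ha

165.9


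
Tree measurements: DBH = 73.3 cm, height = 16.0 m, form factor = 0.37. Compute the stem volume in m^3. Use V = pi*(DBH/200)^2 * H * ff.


Formula: V = pi * (DBH/200)^2 * H * ff
Radius = DBH/200 = 73.3/200 = 0.3665 m
Radius^2 = 0.3665^2 = 0.13432225 m^2
V = pi * 0.13432225 * 16.0 * 0.37
V = 2.498 m^3

2.498


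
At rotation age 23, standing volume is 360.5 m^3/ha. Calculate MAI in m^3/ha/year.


Formula: MAI = Total Volume / Stand Age
MAI = 360.5 m^3/ha / 23 years
MAI = 15.67 m^3/ha/year

15.67


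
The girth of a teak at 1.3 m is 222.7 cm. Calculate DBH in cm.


Formula: DBH = C / pi
DBH = 222.7 / pi
pi = 3.14159...
DBH = 70.9 cm

70.9


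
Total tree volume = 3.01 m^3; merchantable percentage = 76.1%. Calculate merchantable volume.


Formula: MV = V_total * (merchantable_pct / 100)
Merchantable fraction = 76.1% / 100 = 0.761
MV = 3.01 m^3 * 0.761 = 2.291 m^3

2.291


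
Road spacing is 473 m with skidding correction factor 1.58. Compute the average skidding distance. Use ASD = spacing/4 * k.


Formula: ASD = (spacing / 4) * correction
Uncorrected distance = spacing / 4 = 473 / 4 = 118.25 m
ASD = 118.25 * 1.58 = 187 m

187


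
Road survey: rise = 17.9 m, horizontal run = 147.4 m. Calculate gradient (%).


Formula: Gradient = rise / run * 100
Gradient = 17.9 / 147.4 * 100 = 12.1%

12.1


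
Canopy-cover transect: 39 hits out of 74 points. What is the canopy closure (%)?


Formula: Canopy closure = covered points / total points * 100
Closure = 39 / 74 * 100
Closure = 0.527 * 100 = 52.7%

52.7


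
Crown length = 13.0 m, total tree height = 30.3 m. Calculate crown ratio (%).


Formula: Crown Ratio = (Crown Length / Total Height) * 100
CR = (13.0 m / 30.3 m) * 100
CR = 0.429 * 100 = 42.9%

42.9


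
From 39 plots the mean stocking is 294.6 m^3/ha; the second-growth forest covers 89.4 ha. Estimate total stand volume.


Formula: Total Volume = Mean Volume per ha * Total Area
Total Volume = 294.6 m^3/ha * 89.4 ha
Total Volume = 26337 m^3

26337


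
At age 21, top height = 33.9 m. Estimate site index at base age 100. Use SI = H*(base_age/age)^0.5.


Formula: SI = H_dom * (base_age / age)^0.5
Age ratio = 100 / 21 = 4.7619
sqrt(age_ratio) = 2.18218
SI = 33.9 * 2.18218 = 74.0 m

74.0


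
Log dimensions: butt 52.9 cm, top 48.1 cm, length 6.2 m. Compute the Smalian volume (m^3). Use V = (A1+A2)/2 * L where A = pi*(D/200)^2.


Smalian: V = (A1 + A2)/2 * L,  A = pi*(D/200)^2
A1 = pi*(52.9/200)^2 = 0.219787 m^2
A2 = pi*(48.1/200)^2 = 0.181711 m^2
V = (0.219787+0.181711)/2*6.2 = 1.2446 m^3

1.2446


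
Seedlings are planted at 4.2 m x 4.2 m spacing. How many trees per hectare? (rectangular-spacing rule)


Formula: TPH = 10000 m^2/ha / (spacing_x * spacing_y)
Area per tree = 4.2 m * 4.2 m = 17.64 m^2
TPH = 10000 / 17.64 = 567 trees/ha

567


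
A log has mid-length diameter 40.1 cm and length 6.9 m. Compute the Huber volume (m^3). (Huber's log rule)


Huber: V = Am * L,  Am = pi*(Dm/200)^2
Am = pi*(40.1/200)^2 = 0.126293 m^2
V = 0.126293*6.9 = 0.8714 m^3

0.8714


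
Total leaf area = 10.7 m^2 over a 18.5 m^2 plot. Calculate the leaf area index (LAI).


Formula: LAI = total leaf area / ground area  (dimensionless)
LAI = 10.7 m^2 / 18.5 m^2
LAI = 0.58

0.58


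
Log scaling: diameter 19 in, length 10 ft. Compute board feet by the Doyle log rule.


Doyle: BF = (D - 4)^2 * L / 16
Adjusted diameter = 19 - 4 = 15 in
(D-4)^2 = 15^2 = 225
BF = 225 * 10 / 16 = 141 BF

141


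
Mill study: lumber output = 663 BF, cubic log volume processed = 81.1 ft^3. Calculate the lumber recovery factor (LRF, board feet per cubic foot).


Formula: LRF = Lumber Output (BF) / Log Input (ft^3)
LRF = 663 BF / 81.1 ft^3
LRF = 8.18 BF/ft^3

8.18


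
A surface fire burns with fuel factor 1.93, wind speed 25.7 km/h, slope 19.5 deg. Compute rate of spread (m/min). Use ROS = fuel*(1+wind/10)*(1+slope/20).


Formula: ROS = fuel * (1 + wind/10) * (1 + slope/20)
Wind factor = 1 + 25.7/10 = 3.57
Slope factor = 1 + 19.5/20 = 1.975
ROS = 1.93 * 3.57 * 1.975 = 13.61 m/min

13.61


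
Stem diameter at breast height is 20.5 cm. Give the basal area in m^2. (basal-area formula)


Formula: BA = pi * (DBH/2)^2 / 10000  (cm^2 to m^2)
Radius = DBH/2 = 20.5/2 = 10.25 cm
BA = pi * 10.25^2 / 10000
   = 330.0636 cm^2 / 10000
   = 0.033 m^2

0.033


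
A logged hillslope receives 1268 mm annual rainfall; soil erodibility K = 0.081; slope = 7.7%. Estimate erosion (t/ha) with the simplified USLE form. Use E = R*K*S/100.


Formula: E = R * K * S / 100  (simplified USLE)
R * K = 1268 * 0.081 = 102.708
E = 102.708 * 7.7 / 100 = 7.91 t/ha

7.91


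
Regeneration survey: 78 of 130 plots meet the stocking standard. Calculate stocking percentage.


Formula: Stocking % = stocked plots / total plots * 100
Stocking = 78 / 130 * 100
Stocking = 0.6 * 100 = 60.0%

60.0


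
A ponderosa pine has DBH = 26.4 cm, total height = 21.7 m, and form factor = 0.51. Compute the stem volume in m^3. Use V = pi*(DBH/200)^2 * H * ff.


Formula: V = pi * (DBH/200)^2 * H * ff
Radius = DBH/200 = 26.4/200 = 0.132 m
Radius^2 = 0.132^2 = 0.017424 m^2
V = pi * 0.017424 * 21.7 * 0.51
V = 0.606 m^3

0.606


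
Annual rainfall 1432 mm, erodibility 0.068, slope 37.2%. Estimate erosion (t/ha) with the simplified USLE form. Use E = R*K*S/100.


Formula: E = R * K * S / 100  (simplified USLE)
R * K = 1432 * 0.068 = 97.376
E = 97.376 * 37.2 / 100 = 36.22 t/ha

36.22


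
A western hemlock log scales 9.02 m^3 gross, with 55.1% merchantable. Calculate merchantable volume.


Formula: MV = V_total * (merchantable_pct / 100)
Merchantable fraction = 55.1% / 100 = 0.551
MV = 9.02 m^3 * 0.551 = 4.97 m^3

4.97


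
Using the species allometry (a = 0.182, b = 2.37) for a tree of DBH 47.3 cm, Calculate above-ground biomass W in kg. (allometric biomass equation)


Formula: W = a * DBH^b  (allometric power law)
DBH^b = 47.3^2.37 = 9320.1071
W = 0.182 * 9320.1071 = 1696.3 kg

1696.3


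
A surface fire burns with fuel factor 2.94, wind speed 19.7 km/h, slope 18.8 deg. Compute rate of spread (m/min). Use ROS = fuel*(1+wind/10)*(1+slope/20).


Formula: ROS = fuel * (1 + wind/10) * (1 + slope/20)
Wind factor = 1 + 19.7/10 = 2.97
Slope factor = 1 + 18.8/20 = 1.94
ROS = 2.94 * 2.97 * 1.94 = 16.94 m/min

16.94


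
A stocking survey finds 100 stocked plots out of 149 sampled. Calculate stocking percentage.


Formula: Stocking % = stocked plots / total plots * 100
Stocking = 100 / 149 * 100
Stocking = 0.6711 * 100 = 67.1%

67.1


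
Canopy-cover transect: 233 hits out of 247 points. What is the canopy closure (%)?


Formula: Canopy closure = covered points / total points * 100
Closure = 233 / 247 * 100
Closure = 0.9433 * 100 = 94.3%

94.3


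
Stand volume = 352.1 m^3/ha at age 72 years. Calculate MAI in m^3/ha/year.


Formula: MAI = Total Volume / Stand Age
MAI = 352.1 m^3/ha / 72 years
MAI = 4.89 m^3/ha/year

4.89


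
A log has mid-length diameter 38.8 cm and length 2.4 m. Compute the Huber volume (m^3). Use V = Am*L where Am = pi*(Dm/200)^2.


Huber: V = Am * L,  Am = pi*(Dm/200)^2
Am = pi*(38.8/200)^2 = 0.118237 m^2
V = 0.118237*2.4 = 0.2838 m^3

0.2838


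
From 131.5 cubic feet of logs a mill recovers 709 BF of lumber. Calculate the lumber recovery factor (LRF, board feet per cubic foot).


Formula: LRF = Lumber Output (BF) / Log Input (ft^3)
LRF = 709 BF / 131.5 ft^3
LRF = 5.39 BF/ft^3

5.39


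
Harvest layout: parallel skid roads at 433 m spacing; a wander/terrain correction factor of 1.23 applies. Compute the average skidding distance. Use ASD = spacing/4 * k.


Formula: ASD = (spacing / 4) * correction
Uncorrected distance = spacing / 4 = 433 / 4 = 108.25 m
ASD = 108.25 * 1.23 = 133 m

133


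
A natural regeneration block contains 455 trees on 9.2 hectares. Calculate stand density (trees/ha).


Formula: Stand Density = N_trees / Area_ha
Density = 455 trees / 9.2 ha
Density = 49 trees/ha

49


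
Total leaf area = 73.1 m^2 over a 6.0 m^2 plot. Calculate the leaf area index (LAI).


Formula: LAI = total leaf area / ground area  (dimensionless)
LAI = 73.1 m^2 / 6.0 m^2
LAI = 12.18

12.18


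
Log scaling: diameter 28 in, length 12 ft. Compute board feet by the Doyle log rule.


Doyle: BF = (D - 4)^2 * L / 16
Adjusted diameter = 28 - 4 = 24 in
(D-4)^2 = 24^2 = 576
BF = 576 * 12 / 16 = 432 BF

432


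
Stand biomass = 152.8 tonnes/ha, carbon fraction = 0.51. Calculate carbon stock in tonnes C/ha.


Formula: Carbon Stock = Biomass * Carbon Fraction
C = 152.8 t/ha * 0.51
C = 77.9 t C/ha

77.9


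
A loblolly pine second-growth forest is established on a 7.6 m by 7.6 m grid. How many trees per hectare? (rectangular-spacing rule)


Formula: TPH = 10000 m^2/ha / (spacing_x * spacing_y)
Area per tree = 7.6 m * 7.6 m = 57.76 m^2
TPH = 10000 / 57.76 = 173 trees/ha

173


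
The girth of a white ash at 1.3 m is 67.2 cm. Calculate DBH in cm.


Formula: DBH = C / pi
DBH = 67.2 / pi
pi = 3.14159...
DBH = 21.4 cm

21.4


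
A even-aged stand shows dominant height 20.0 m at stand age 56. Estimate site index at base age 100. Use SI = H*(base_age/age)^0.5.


Formula: SI = H_dom * (base_age / age)^0.5
Age ratio = 100 / 56 = 1.78571
sqrt(age_ratio) = 1.33631
SI = 20.0 * 1.33631 = 26.7 m

26.7


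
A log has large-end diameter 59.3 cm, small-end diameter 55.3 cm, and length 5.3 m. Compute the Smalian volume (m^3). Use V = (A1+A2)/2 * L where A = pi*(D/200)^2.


Smalian: V = (A1 + A2)/2 * L,  A = pi*(D/200)^2
A1 = pi*(59.3/200)^2 = 0.276184 m^2
A2 = pi*(55.3/200)^2 = 0.240182 m^2
V = (0.276184+0.240182)/2*5.3 = 1.3684 m^3

1.3684


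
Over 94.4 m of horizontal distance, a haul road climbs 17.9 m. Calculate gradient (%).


Formula: Gradient = rise / run * 100
Gradient = 17.9 / 94.4 * 100 = 19.0%

19.0


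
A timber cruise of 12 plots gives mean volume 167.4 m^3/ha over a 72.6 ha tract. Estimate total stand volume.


Formula: Total Volume = Mean Volume per ha * Total Area
Total Volume = 167.4 m^3/ha * 72.6 ha
Total Volume = 12153 m^3

12153


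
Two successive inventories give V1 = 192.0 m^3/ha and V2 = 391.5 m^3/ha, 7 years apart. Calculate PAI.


Formula: PAI = (V_T2 - V_T1) / (T2 - T1)
Volume increment = 391.5 - 192.0 = 199.5 m^3/ha
PAI = 199.5 / 7 = 28.5 m^3/ha/year

28.5


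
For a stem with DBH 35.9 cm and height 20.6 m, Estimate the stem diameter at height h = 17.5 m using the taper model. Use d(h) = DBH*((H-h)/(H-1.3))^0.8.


Taper: d(h) = DBH * ((H - h) / (H - 1.3))^0.8
Numerator = H - h = 20.6 - 17.5 = 3.1 m
Denominator = H - 1.3 = 20.6 - 1.3 = 19.3 m
Ratio = 3.1 / 19.3 = 0.16062
d = 35.9 * 0.16062^0.8 = 8.3 cm

8.3


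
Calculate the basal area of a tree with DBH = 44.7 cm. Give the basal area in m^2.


Formula: BA = pi * (DBH/2)^2 / 10000  (cm^2 to m^2)
Radius = DBH/2 = 44.7/2 = 22.35 cm
BA = pi * 22.35^2 / 10000
   = 1569.2962 cm^2 / 10000
   = 0.1569 m^2

0.1569


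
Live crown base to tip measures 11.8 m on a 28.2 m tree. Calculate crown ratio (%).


Formula: Crown Ratio = (Crown Length / Total Height) * 100
CR = (11.8 m / 28.2 m) * 100
CR = 0.4184 * 100 = 41.8%

41.8


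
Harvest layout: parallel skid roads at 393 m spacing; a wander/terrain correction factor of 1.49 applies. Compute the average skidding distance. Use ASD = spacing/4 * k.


Formula: ASD = (spacing / 4) * correction
Uncorrected distance = spacing / 4 = 393 / 4 = 98.25 m
ASD = 98.25 * 1.49 = 146 m

146


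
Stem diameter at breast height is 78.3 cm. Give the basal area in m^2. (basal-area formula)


Formula: BA = pi * (DBH/2)^2 / 10000  (cm^2 to m^2)
Radius = DBH/2 = 78.3/2 = 39.15 cm
BA = pi * 39.15^2 / 10000
   = 4815.1897 cm^2 / 10000
   = 0.4815 m^2

0.4815


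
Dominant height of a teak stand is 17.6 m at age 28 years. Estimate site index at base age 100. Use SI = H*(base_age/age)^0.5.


Formula: SI = H_dom * (base_age / age)^0.5
Age ratio = 100 / 28 = 3.57143
sqrt(age_ratio) = 1.88982
SI = 17.6 * 1.88982 = 33.3 m

33.3


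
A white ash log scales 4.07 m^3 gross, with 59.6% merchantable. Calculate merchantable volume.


Formula: MV = V_total * (merchantable_pct / 100)
Merchantable fraction = 59.6% / 100 = 0.596
MV = 4.07 m^3 * 0.596 = 2.426 m^3

2.426


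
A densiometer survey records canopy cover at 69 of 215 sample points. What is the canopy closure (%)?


Formula: Canopy closure = covered points / total points * 100
Closure = 69 / 215 * 100
Closure = 0.3209 * 100 = 32.1%

32.1


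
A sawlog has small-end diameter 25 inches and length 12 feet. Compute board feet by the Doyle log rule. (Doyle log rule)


Doyle: BF = (D - 4)^2 * L / 16
Adjusted diameter = 25 - 4 = 21 in
(D-4)^2 = 21^2 = 441
BF = 441 * 12 / 16 = 331 BF

331


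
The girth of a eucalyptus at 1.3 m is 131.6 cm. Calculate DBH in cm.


Formula: DBH = C / pi
DBH = 131.6 / pi
pi = 3.14159...
DBH = 41.9 cm

41.9


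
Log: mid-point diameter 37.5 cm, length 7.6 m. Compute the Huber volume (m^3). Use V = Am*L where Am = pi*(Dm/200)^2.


Huber: V = Am * L,  Am = pi*(Dm/200)^2
Am = pi*(37.5/200)^2 = 0.110447 m^2
V = 0.110447*7.6 = 0.8394 m^3

0.8394


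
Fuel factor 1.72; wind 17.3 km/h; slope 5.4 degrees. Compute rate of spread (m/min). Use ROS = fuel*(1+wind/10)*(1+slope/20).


Formula: ROS = fuel * (1 + wind/10) * (1 + slope/20)
Wind factor = 1 + 17.3/10 = 2.73
Slope factor = 1 + 5.4/20 = 1.27
ROS = 1.72 * 2.73 * 1.27 = 5.96 m/min

5.96


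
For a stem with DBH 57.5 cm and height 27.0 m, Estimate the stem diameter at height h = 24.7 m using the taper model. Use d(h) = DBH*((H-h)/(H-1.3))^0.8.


Taper: d(h) = DBH * ((H - h) / (H - 1.3))^0.8
Numerator = H - h = 27.0 - 24.7 = 2.3 m
Denominator = H - 1.3 = 27.0 - 1.3 = 25.7 m
Ratio = 2.3 / 25.7 = 0.08949
d = 57.5 * 0.08949^0.8 = 8.3 cm

8.3


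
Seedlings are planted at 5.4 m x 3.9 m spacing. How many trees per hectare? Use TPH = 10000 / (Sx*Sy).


Formula: TPH = 10000 m^2/ha / (spacing_x * spacing_y)
Area per tree = 5.4 m * 3.9 m = 21.06 m^2
TPH = 10000 / 21.06 = 475 trees/ha

475


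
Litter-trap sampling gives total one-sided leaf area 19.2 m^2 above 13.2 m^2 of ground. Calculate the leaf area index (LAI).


Formula: LAI = total leaf area / ground area  (dimensionless)
LAI = 19.2 m^2 / 13.2 m^2
LAI = 1.45

1.45


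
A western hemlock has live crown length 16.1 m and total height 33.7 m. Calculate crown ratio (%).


Formula: Crown Ratio = (Crown Length / Total Height) * 100
CR = (16.1 m / 33.7 m) * 100
CR = 0.4777 * 100 = 47.8%

47.8


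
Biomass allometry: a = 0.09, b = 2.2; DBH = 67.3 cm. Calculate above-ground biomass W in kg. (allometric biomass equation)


Formula: W = a * DBH^b  (allometric power law)
DBH^b = 67.3^2.2 = 10510.7363
W = 0.09 * 10510.7363 = 946.0 kg

946.0


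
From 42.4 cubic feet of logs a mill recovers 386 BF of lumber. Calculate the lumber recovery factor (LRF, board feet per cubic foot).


Formula: LRF = Lumber Output (BF) / Log Input (ft^3)
LRF = 386 BF / 42.4 ft^3
LRF = 9.1 BF/ft^3

9.1


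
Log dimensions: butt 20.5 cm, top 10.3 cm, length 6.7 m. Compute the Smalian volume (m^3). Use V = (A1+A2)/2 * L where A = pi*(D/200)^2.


Smalian: V = (A1 + A2)/2 * L,  A = pi*(D/200)^2
A1 = pi*(20.5/200)^2 = 0.033006 m^2
A2 = pi*(10.3/200)^2 = 0.008332 m^2
V = (0.033006+0.008332)/2*6.7 = 0.1385 m^3

0.1385


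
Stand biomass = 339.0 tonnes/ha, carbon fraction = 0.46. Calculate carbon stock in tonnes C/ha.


Formula: Carbon Stock = Biomass * Carbon Fraction
C = 339.0 t/ha * 0.46
C = 155.9 t C/ha

155.9


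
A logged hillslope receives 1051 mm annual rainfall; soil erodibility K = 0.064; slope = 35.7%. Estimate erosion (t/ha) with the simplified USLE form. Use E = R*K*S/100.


Formula: E = R * K * S / 100  (simplified USLE)
R * K = 1051 * 0.064 = 67.264
E = 67.264 * 35.7 / 100 = 24.01 t/ha

24.01


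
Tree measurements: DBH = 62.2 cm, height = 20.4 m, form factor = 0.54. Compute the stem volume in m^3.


Formula: V = pi * (DBH/200)^2 * H * ff
Radius = DBH/200 = 62.2/200 = 0.311 m
Radius^2 = 0.311^2 = 0.096721 m^2
V = pi * 0.096721 * 20.4 * 0.54
V = 3.347 m^3

3.347


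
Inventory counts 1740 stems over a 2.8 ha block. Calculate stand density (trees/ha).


Formula: Stand Density = N_trees / Area_ha
Density = 1740 trees / 2.8 ha
Density = 621 trees/ha

621


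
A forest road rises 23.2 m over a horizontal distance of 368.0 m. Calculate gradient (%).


Formula: Gradient = rise / run * 100
Gradient = 23.2 / 368.0 * 100 = 6.3%

6.3


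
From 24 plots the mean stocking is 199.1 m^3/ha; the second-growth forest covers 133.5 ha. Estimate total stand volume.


Formula: Total Volume = Mean Volume per ha * Total Area
Total Volume = 199.1 m^3/ha * 133.5 ha
Total Volume = 26580 m^3

26580


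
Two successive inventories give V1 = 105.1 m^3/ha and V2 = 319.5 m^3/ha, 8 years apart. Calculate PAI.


Formula: PAI = (V_T2 - V_T1) / (T2 - T1)
Volume increment = 319.5 - 105.1 = 214.4 m^3/ha
PAI = 214.4 / 8 = 26.8 m^3/ha/year

26.8


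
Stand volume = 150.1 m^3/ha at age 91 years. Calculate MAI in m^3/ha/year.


Formula: MAI = Total Volume / Stand Age
MAI = 150.1 m^3/ha / 91 years
MAI = 1.65 m^3/ha/year

1.65


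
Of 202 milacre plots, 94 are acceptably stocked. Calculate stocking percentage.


Formula: Stocking % = stocked plots / total plots * 100
Stocking = 94 / 202 * 100
Stocking = 0.4653 * 100 = 46.5%

46.5


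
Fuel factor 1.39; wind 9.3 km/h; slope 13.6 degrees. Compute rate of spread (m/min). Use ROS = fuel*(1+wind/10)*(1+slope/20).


Formula: ROS = fuel * (1 + wind/10) * (1 + slope/20)
Wind factor = 1 + 9.3/10 = 1.93
Slope factor = 1 + 13.6/20 = 1.68
ROS = 1.39 * 1.93 * 1.68 = 4.51 m/min

4.51


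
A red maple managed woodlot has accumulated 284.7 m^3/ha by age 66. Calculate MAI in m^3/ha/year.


Formula: MAI = Total Volume / Stand Age
MAI = 284.7 m^3/ha / 66 years
MAI = 4.31 m^3/ha/year

4.31


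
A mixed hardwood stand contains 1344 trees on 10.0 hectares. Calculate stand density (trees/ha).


Formula: Stand Density = N_trees / Area_ha
Density = 1344 trees / 10.0 ha
Density = 134 trees/ha

134


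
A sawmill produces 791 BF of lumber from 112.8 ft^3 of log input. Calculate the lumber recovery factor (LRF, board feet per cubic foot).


Formula: LRF = Lumber Output (BF) / Log Input (ft^3)
LRF = 791 BF / 112.8 ft^3
LRF = 7.01 BF/ft^3

7.01


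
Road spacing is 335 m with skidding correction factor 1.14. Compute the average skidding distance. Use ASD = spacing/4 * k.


Formula: ASD = (spacing / 4) * correction
Uncorrected distance = spacing / 4 = 335 / 4 = 83.75 m
ASD = 83.75 * 1.14 = 95 m

95


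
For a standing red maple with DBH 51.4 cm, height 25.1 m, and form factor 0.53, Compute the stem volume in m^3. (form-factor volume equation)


Formula: V = pi * (DBH/200)^2 * H * ff
Radius = DBH/200 = 51.4/200 = 0.257 m
Radius^2 = 0.257^2 = 0.066049 m^2
V = pi * 0.066049 * 25.1 * 0.53
V = 2.76 m^3

2.76


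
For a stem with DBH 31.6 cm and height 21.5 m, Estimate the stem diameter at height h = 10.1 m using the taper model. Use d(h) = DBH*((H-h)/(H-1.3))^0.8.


Taper: d(h) = DBH * ((H - h) / (H - 1.3))^0.8
Numerator = H - h = 21.5 - 10.1 = 11.4 m
Denominator = H - 1.3 = 21.5 - 1.3 = 20.2 m
Ratio = 11.4 / 20.2 = 0.56436
d = 31.6 * 0.56436^0.8 = 20.0 cm

20.0


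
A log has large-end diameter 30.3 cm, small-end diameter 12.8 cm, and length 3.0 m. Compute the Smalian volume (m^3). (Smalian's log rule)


Smalian: V = (A1 + A2)/2 * L,  A = pi*(D/200)^2
A1 = pi*(30.3/200)^2 = 0.072107 m^2
A2 = pi*(12.8/200)^2 = 0.012868 m^2
V = (0.072107+0.012868)/2*3.0 = 0.1275 m^3

0.1275


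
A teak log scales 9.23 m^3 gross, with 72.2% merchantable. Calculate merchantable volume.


Formula: MV = V_total * (merchantable_pct / 100)
Merchantable fraction = 72.2% / 100 = 0.722
MV = 9.23 m^3 * 0.722 = 6.664 m^3

6.664


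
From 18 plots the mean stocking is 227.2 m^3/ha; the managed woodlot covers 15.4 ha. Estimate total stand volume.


Formula: Total Volume = Mean Volume per ha * Total Area
Total Volume = 227.2 m^3/ha * 15.4 ha
Total Volume = 3499 m^3

3499


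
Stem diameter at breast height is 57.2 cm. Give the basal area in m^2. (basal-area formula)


Formula: BA = pi * (DBH/2)^2 / 10000  (cm^2 to m^2)
Radius = DBH/2 = 57.2/2 = 28.6 cm
BA = pi * 28.6^2 / 10000
   = 2569.6971 cm^2 / 10000
   = 0.257 m^2

0.257


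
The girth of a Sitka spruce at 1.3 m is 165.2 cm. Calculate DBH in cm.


Formula: DBH = C / pi
DBH = 165.2 / pi
pi = 3.14159...
DBH = 52.6 cm

52.6


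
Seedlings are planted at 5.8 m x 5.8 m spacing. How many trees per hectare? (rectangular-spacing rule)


Formula: TPH = 10000 m^2/ha / (spacing_x * spacing_y)
Area per tree = 5.8 m * 5.8 m = 33.64 m^2
TPH = 10000 / 33.64 = 297 trees/ha

297


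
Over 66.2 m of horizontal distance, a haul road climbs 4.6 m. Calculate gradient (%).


Formula: Gradient = rise / run * 100
Gradient = 4.6 / 66.2 * 100 = 6.9%

6.9


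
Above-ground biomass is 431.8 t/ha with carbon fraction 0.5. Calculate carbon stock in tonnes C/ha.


Formula: Carbon Stock = Biomass * Carbon Fraction
C = 431.8 t/ha * 0.5
C = 215.9 t C/ha

215.9


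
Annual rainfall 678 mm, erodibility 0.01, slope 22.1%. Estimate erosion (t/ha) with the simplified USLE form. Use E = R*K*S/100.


Formula: E = R * K * S / 100  (simplified USLE)
R * K = 678 * 0.01 = 6.78
E = 6.78 * 22.1 / 100 = 1.5 t/ha

1.5


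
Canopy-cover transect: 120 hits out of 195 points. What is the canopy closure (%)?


Formula: Canopy closure = covered points / total points * 100
Closure = 120 / 195 * 100
Closure = 0.6154 * 100 = 61.5%

61.5


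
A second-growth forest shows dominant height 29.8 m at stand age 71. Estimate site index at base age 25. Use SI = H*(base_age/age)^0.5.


Formula: SI = H_dom * (base_age / age)^0.5
Age ratio = 25 / 71 = 0.35211
sqrt(age_ratio) = 0.59339
SI = 29.8 * 0.59339 = 17.7 m

17.7


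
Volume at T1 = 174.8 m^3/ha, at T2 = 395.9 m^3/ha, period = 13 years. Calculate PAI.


Formula: PAI = (V_T2 - V_T1) / (T2 - T1)
Volume increment = 395.9 - 174.8 = 221.1 m^3/ha
PAI = 221.1 / 13 = 17.01 m^3/ha/year

17.01


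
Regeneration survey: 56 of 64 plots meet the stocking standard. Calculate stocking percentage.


Formula: Stocking % = stocked plots / total plots * 100
Stocking = 56 / 64 * 100
Stocking = 0.875 * 100 = 87.5%

87.5


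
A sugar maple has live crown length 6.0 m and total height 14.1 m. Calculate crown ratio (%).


Formula: Crown Ratio = (Crown Length / Total Height) * 100
CR = (6.0 m / 14.1 m) * 100
CR = 0.4255 * 100 = 42.6%

42.6


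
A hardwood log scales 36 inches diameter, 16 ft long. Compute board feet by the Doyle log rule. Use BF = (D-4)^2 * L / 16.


Doyle: BF = (D - 4)^2 * L / 16
Adjusted diameter = 36 - 4 = 32 in
(D-4)^2 = 32^2 = 1024
BF = 1024 * 16 / 16 = 1024 BF

1024


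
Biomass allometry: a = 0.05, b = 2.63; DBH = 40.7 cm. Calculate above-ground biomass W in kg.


Formula: W = a * DBH^b  (allometric power law)
DBH^b = 40.7^2.63 = 17109.3416
W = 0.05 * 17109.3416 = 855.5 kg

855.5


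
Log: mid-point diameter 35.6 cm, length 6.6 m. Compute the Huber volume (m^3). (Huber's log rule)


Huber: V = Am * L,  Am = pi*(Dm/200)^2
Am = pi*(35.6/200)^2 = 0.099538 m^2
V = 0.099538*6.6 = 0.657 m^3

0.657


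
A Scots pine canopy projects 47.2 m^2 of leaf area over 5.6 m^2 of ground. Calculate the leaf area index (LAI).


Formula: LAI = total leaf area / ground area  (dimensionless)
LAI = 47.2 m^2 / 5.6 m^2
LAI = 8.43

8.43


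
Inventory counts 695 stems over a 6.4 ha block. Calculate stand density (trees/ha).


Formula: Stand Density = N_trees / Area_ha
Density = 695 trees / 6.4 ha
Density = 109 trees/ha

109


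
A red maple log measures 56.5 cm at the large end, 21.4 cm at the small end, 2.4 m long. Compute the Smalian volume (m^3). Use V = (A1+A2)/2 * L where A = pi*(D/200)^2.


Smalian: V = (A1 + A2)/2 * L,  A = pi*(D/200)^2
A1 = pi*(56.5/200)^2 = 0.250719 m^2
A2 = pi*(21.4/200)^2 = 0.035968 m^2
V = (0.250719+0.035968)/2*2.4 = 0.344 m^3

0.344


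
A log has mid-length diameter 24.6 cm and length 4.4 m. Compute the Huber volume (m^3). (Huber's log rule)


Huber: V = Am * L,  Am = pi*(Dm/200)^2
Am = pi*(24.6/200)^2 = 0.047529 m^2
V = 0.047529*4.4 = 0.2091 m^3

0.2091


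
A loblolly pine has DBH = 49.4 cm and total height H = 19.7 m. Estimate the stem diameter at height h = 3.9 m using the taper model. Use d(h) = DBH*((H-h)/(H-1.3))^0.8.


Taper: d(h) = DBH * ((H - h) / (H - 1.3))^0.8
Numerator = H - h = 19.7 - 3.9 = 15.8 m
Denominator = H - 1.3 = 19.7 - 1.3 = 18.4 m
Ratio = 15.8 / 18.4 = 0.8587
d = 49.4 * 0.8587^0.8 = 43.7 cm

43.7


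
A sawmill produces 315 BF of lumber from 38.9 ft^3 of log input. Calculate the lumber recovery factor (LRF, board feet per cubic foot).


Formula: LRF = Lumber Output (BF) / Log Input (ft^3)
LRF = 315 BF / 38.9 ft^3
LRF = 8.1 BF/ft^3

8.1


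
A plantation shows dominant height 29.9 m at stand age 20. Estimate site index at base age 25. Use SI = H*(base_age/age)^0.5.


Formula: SI = H_dom * (base_age / age)^0.5
Age ratio = 25 / 20 = 1.25
sqrt(age_ratio) = 1.11803
SI = 29.9 * 1.11803 = 33.4 m

33.4


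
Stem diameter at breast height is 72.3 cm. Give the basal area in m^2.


Formula: BA = pi * (DBH/2)^2 / 10000  (cm^2 to m^2)
Radius = DBH/2 = 72.3/2 = 36.15 cm
BA = pi * 36.15^2 / 10000
   = 4105.504 cm^2 / 10000
   = 0.4106 m^2

0.4106


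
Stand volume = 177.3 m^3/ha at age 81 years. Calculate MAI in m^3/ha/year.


Formula: MAI = Total Volume / Stand Age
MAI = 177.3 m^3/ha / 81 years
MAI = 2.19 m^3/ha/year

2.19


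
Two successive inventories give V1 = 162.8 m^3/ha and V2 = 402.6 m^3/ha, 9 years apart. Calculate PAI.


Formula: PAI = (V_T2 - V_T1) / (T2 - T1)
Volume increment = 402.6 - 162.8 = 239.8 m^3/ha
PAI = 239.8 / 9 = 26.64 m^3/ha/year

26.64


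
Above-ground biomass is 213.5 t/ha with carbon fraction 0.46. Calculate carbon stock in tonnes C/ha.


Formula: Carbon Stock = Biomass * Carbon Fraction
C = 213.5 t/ha * 0.46
C = 98.2 t C/ha

98.2


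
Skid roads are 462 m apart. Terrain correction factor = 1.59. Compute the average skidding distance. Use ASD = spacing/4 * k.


Formula: ASD = (spacing / 4) * correction
Uncorrected distance = spacing / 4 = 462 / 4 = 115.5 m
ASD = 115.5 * 1.59 = 184 m

184


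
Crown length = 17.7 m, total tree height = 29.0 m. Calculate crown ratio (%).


Formula: Crown Ratio = (Crown Length / Total Height) * 100
CR = (17.7 m / 29.0 m) * 100
CR = 0.6103 * 100 = 61.0%

61.0


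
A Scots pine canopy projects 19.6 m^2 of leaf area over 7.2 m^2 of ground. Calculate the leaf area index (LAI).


Formula: LAI = total leaf area / ground area  (dimensionless)
LAI = 19.6 m^2 / 7.2 m^2
LAI = 2.72

2.72


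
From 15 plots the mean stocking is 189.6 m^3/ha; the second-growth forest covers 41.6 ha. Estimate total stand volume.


Formula: Total Volume = Mean Volume per ha * Total Area
Total Volume = 189.6 m^3/ha * 41.6 ha
Total Volume = 7887 m^3

7887


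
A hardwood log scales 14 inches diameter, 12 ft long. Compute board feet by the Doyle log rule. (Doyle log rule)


Doyle: BF = (D - 4)^2 * L / 16
Adjusted diameter = 14 - 4 = 10 in
(D-4)^2 = 10^2 = 100
BF = 100 * 12 / 16 = 75 BF

75


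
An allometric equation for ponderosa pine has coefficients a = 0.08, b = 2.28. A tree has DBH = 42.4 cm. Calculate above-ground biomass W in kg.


Formula: W = a * DBH^b  (allometric power law)
DBH^b = 42.4^2.28 = 5133.2705
W = 0.08 * 5133.2705 = 410.7 kg

410.7


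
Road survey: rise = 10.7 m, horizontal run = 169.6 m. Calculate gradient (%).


Formula: Gradient = rise / run * 100
Gradient = 10.7 / 169.6 * 100 = 6.3%

6.3


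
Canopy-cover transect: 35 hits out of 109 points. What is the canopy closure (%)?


Formula: Canopy closure = covered points / total points * 100
Closure = 35 / 109 * 100
Closure = 0.3211 * 100 = 32.1%

32.1


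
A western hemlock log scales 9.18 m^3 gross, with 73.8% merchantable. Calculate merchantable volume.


Formula: MV = V_total * (merchantable_pct / 100)
Merchantable fraction = 73.8% / 100 = 0.738
MV = 9.18 m^3 * 0.738 = 6.775 m^3

6.775


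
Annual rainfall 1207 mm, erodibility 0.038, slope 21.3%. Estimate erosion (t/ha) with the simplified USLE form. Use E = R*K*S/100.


Formula: E = R * K * S / 100  (simplified USLE)
R * K = 1207 * 0.038 = 45.866
E = 45.866 * 21.3 / 100 = 9.77 t/ha

9.77


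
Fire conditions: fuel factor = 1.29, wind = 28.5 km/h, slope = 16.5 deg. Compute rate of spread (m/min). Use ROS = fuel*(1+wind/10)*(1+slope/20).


Formula: ROS = fuel * (1 + wind/10) * (1 + slope/20)
Wind factor = 1 + 28.5/10 = 3.85
Slope factor = 1 + 16.5/20 = 1.825
ROS = 1.29 * 3.85 * 1.825 = 9.06 m/min

9.06


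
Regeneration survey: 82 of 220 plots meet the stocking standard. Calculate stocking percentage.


Formula: Stocking % = stocked plots / total plots * 100
Stocking = 82 / 220 * 100
Stocking = 0.3727 * 100 = 37.3%

37.3


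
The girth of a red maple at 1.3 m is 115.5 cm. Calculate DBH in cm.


Formula: DBH = C / pi
DBH = 115.5 / pi
pi = 3.14159...
DBH = 36.8 cm

36.8


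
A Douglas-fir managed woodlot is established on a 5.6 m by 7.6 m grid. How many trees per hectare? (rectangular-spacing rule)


Formula: TPH = 10000 m^2/ha / (spacing_x * spacing_y)
Area per tree = 5.6 m * 7.6 m = 42.56 m^2
TPH = 10000 / 42.56 = 235 trees/ha

235


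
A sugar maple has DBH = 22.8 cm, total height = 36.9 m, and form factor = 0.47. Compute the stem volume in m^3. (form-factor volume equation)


Formula: V = pi * (DBH/200)^2 * H * ff
Radius = DBH/200 = 22.8/200 = 0.114 m
Radius^2 = 0.114^2 = 0.012996 m^2
V = pi * 0.012996 * 36.9 * 0.47
V = 0.708 m^3

0.708


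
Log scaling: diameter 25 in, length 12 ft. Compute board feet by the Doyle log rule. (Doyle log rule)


Doyle: BF = (D - 4)^2 * L / 16
Adjusted diameter = 25 - 4 = 21 in
(D-4)^2 = 21^2 = 441
BF = 441 * 12 / 16 = 331 BF

331


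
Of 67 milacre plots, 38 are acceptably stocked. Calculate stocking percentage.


Formula: Stocking % = stocked plots / total plots * 100
Stocking = 38 / 67 * 100
Stocking = 0.5672 * 100 = 56.7%

56.7


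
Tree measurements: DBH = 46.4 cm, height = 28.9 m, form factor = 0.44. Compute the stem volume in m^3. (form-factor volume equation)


Formula: V = pi * (DBH/200)^2 * H * ff
Radius = DBH/200 = 46.4/200 = 0.232 m
Radius^2 = 0.232^2 = 0.053824 m^2
V = pi * 0.053824 * 28.9 * 0.44
V = 2.15 m^3

2.15


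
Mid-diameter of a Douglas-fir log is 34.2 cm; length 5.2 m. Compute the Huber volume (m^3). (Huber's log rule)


Huber: V = Am * L,  Am = pi*(Dm/200)^2
Am = pi*(34.2/200)^2 = 0.091863 m^2
V = 0.091863*5.2 = 0.4777 m^3

0.4777


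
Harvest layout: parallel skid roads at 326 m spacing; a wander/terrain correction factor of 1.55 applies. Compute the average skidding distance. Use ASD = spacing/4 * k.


Formula: ASD = (spacing / 4) * correction
Uncorrected distance = spacing / 4 = 326 / 4 = 81.5 m
ASD = 81.5 * 1.55 = 126 m

126


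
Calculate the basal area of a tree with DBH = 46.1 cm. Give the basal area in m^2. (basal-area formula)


Formula: BA = pi * (DBH/2)^2 / 10000  (cm^2 to m^2)
Radius = DBH/2 = 46.1/2 = 23.05 cm
BA = pi * 23.05^2 / 10000
   = 1669.136 cm^2 / 10000
   = 0.1669 m^2

0.1669


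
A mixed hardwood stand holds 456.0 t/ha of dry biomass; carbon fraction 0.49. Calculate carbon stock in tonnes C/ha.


Formula: Carbon Stock = Biomass * Carbon Fraction
C = 456.0 t/ha * 0.49
C = 223.4 t C/ha

223.4


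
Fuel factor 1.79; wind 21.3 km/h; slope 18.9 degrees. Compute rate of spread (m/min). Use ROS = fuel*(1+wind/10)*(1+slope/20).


Formula: ROS = fuel * (1 + wind/10) * (1 + slope/20)
Wind factor = 1 + 21.3/10 = 3.13
Slope factor = 1 + 18.9/20 = 1.945
ROS = 1.79 * 3.13 * 1.945 = 10.9 m/min

10.9


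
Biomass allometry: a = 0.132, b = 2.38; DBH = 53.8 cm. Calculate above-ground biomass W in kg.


Formula: W = a * DBH^b  (allometric power law)
DBH^b = 53.8^2.38 = 13160.1796
W = 0.132 * 13160.1796 = 1737.1 kg

1737.1


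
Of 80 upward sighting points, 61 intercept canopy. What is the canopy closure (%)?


Formula: Canopy closure = covered points / total points * 100
Closure = 61 / 80 * 100
Closure = 0.7625 * 100 = 76.3%

76.3


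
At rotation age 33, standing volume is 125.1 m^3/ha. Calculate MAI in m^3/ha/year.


Formula: MAI = Total Volume / Stand Age
MAI = 125.1 m^3/ha / 33 years
MAI = 3.79 m^3/ha/year

3.79


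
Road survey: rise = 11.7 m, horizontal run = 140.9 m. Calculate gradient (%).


Formula: Gradient = rise / run * 100
Gradient = 11.7 / 140.9 * 100 = 8.3%

8.3


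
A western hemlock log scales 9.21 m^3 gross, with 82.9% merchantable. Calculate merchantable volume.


Formula: MV = V_total * (merchantable_pct / 100)
Merchantable fraction = 82.9% / 100 = 0.829
MV = 9.21 m^3 * 0.829 = 7.635 m^3

7.635


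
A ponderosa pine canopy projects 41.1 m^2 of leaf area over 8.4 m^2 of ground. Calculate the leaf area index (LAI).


Formula: LAI = total leaf area / ground area  (dimensionless)
LAI = 41.1 m^2 / 8.4 m^2
LAI = 4.89

4.89


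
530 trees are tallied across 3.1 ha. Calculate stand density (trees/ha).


Formula: Stand Density = N_trees / Area_ha
Density = 530 trees / 3.1 ha
Density = 171 trees/ha

171


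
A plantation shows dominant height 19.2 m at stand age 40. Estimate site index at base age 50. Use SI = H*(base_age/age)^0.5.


Formula: SI = H_dom * (base_age / age)^0.5
Age ratio = 50 / 40 = 1.25
sqrt(age_ratio) = 1.11803
SI = 19.2 * 1.11803 = 21.5 m

21.5


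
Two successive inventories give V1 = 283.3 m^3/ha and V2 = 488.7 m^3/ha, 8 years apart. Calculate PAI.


Formula: PAI = (V_T2 - V_T1) / (T2 - T1)
Volume increment = 488.7 - 283.3 = 205.4 m^3/ha
PAI = 205.4 / 8 = 25.68 m^3/ha/year

25.68


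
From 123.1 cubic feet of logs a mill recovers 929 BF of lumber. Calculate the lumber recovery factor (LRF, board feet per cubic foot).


Formula: LRF = Lumber Output (BF) / Log Input (ft^3)
LRF = 929 BF / 123.1 ft^3
LRF = 7.55 BF/ft^3

7.55


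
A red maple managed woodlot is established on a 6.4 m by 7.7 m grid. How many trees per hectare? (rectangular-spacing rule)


Formula: TPH = 10000 m^2/ha / (spacing_x * spacing_y)
Area per tree = 6.4 m * 7.7 m = 49.28 m^2
TPH = 10000 / 49.28 = 203 trees/ha

203


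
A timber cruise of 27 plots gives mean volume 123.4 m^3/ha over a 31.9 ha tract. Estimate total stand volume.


Formula: Total Volume = Mean Volume per ha * Total Area
Total Volume = 123.4 m^3/ha * 31.9 ha
Total Volume = 3936 m^3

3936


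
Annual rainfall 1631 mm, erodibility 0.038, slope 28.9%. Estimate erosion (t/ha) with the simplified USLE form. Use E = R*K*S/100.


Formula: E = R * K * S / 100  (simplified USLE)
R * K = 1631 * 0.038 = 61.978
E = 61.978 * 28.9 / 100 = 17.91 t/ha

17.91


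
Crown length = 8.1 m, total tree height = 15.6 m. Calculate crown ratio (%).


Formula: Crown Ratio = (Crown Length / Total Height) * 100
CR = (8.1 m / 15.6 m) * 100
CR = 0.5192 * 100 = 51.9%

51.9


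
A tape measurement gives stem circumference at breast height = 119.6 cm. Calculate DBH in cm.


Formula: DBH = C / pi
DBH = 119.6 / pi
pi = 3.14159...
DBH = 38.1 cm

38.1


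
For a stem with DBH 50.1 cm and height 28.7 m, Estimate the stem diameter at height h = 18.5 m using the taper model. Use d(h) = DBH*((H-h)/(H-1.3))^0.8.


Taper: d(h) = DBH * ((H - h) / (H - 1.3))^0.8
Numerator = H - h = 28.7 - 18.5 = 10.2 m
Denominator = H - 1.3 = 28.7 - 1.3 = 27.4 m
Ratio = 10.2 / 27.4 = 0.37226
d = 50.1 * 0.37226^0.8 = 22.7 cm

22.7


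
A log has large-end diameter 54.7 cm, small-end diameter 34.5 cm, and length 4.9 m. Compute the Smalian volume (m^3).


Smalian: V = (A1 + A2)/2 * L,  A = pi*(D/200)^2
A1 = pi*(54.7/200)^2 = 0.234998 m^2
A2 = pi*(34.5/200)^2 = 0.093482 m^2
V = (0.234998+0.093482)/2*4.9 = 0.8048 m^3

0.8048


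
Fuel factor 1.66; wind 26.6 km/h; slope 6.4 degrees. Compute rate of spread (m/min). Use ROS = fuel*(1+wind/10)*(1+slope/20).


Formula: ROS = fuel * (1 + wind/10) * (1 + slope/20)
Wind factor = 1 + 26.6/10 = 3.66
Slope factor = 1 + 6.4/20 = 1.32
ROS = 1.66 * 3.66 * 1.32 = 8.02 m/min

8.02


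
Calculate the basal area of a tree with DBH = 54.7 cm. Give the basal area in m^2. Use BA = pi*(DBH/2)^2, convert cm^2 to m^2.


Formula: BA = pi * (DBH/2)^2 / 10000  (cm^2 to m^2)
Radius = DBH/2 = 54.7/2 = 27.35 cm
BA = pi * 27.35^2 / 10000
   = 2349.982 cm^2 / 10000
   = 0.235 m^2

0.235


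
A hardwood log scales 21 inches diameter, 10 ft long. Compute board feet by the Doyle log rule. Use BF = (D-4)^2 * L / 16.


Doyle: BF = (D - 4)^2 * L / 16
Adjusted diameter = 21 - 4 = 17 in
(D-4)^2 = 17^2 = 289
BF = 289 * 10 / 16 = 181 BF

181


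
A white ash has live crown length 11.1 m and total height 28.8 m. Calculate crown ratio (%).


Formula: Crown Ratio = (Crown Length / Total Height) * 100
CR = (11.1 m / 28.8 m) * 100
CR = 0.3854 * 100 = 38.5%

38.5


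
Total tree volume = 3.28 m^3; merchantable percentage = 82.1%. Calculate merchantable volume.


Formula: MV = V_total * (merchantable_pct / 100)
Merchantable fraction = 82.1% / 100 = 0.821
MV = 3.28 m^3 * 0.821 = 2.693 m^3

2.693


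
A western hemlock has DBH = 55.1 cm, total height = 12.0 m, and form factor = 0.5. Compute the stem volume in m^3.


Formula: V = pi * (DBH/200)^2 * H * ff
Radius = DBH/200 = 55.1/200 = 0.2755 m
Radius^2 = 0.2755^2 = 0.07590025 m^2
V = pi * 0.07590025 * 12.0 * 0.5
V = 1.431 m^3

1.431


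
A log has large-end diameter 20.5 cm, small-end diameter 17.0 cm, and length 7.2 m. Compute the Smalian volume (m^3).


Smalian: V = (A1 + A2)/2 * L,  A = pi*(D/200)^2
A1 = pi*(20.5/200)^2 = 0.033006 m^2
A2 = pi*(17.0/200)^2 = 0.022698 m^2
V = (0.033006+0.022698)/2*7.2 = 0.2005 m^3

0.2005


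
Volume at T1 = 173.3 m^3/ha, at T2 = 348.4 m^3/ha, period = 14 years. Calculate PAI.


Formula: PAI = (V_T2 - V_T1) / (T2 - T1)
Volume increment = 348.4 - 173.3 = 175.1 m^3/ha
PAI = 175.1 / 14 = 12.51 m^3/ha/year

12.51


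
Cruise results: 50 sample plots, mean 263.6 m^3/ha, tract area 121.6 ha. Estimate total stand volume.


Formula: Total Volume = Mean Volume per ha * Total Area
Total Volume = 263.6 m^3/ha * 121.6 ha
Total Volume = 32054 m^3

32054


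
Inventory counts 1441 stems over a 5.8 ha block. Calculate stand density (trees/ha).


Formula: Stand Density = N_trees / Area_ha
Density = 1441 trees / 5.8 ha
Density = 248 trees/ha

248
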